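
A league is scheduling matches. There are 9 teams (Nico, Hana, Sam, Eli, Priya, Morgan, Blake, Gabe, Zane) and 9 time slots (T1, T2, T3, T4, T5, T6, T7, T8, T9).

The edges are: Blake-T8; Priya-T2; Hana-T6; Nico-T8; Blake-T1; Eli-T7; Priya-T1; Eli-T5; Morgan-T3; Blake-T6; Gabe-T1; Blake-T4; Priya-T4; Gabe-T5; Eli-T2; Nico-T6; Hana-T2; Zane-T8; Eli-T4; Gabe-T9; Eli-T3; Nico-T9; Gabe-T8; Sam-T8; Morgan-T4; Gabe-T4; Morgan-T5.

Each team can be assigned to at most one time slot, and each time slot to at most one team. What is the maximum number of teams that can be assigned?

A valid assignment of size 8: Nico-T9, Hana-T2, Sam-T8, Eli-T7, Priya-T1, Morgan-T5, Blake-T6, Gabe-T4.
The set {Sam, Zane} has only 1 neighbour ({T8}), so by Hall's theorem at most 8 of the 9 teams can be matched.

8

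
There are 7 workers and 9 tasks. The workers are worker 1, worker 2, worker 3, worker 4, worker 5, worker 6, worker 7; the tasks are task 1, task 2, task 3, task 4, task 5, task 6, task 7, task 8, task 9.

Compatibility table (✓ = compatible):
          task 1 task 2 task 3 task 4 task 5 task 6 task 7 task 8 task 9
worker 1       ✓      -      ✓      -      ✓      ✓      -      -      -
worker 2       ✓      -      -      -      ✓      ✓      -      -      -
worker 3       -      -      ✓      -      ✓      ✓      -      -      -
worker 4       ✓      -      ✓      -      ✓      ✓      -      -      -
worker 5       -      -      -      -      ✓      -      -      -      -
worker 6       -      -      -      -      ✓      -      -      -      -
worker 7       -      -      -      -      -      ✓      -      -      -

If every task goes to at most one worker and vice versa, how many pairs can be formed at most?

A valid assignment of size 4: worker 1–task 3, worker 2–task 1, worker 3–task 5, worker 4–task 6.
The set {worker 1, worker 2, worker 3, worker 4, worker 5, worker 6, worker 7} has only 4 neighbours ({task 1, task 3, task 5, task 6}), so by Hall's theorem at most 4 of the 7 workers can be matched.

4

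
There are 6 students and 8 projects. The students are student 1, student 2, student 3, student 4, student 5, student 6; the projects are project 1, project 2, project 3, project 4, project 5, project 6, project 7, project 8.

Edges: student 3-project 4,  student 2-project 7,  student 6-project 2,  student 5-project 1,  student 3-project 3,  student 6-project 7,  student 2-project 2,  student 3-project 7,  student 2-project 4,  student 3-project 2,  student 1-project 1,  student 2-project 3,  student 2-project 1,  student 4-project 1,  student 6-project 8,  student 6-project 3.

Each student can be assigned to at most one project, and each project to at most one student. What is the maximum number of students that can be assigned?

4

One maximum matching: student 1–project 1, student 2–project 3, student 3–project 4, student 6–project 8.
The set {student 1, student 4, student 5} has only 1 neighbour ({project 1}), so by Hall's theorem at most 4 of the 6 students can be matched.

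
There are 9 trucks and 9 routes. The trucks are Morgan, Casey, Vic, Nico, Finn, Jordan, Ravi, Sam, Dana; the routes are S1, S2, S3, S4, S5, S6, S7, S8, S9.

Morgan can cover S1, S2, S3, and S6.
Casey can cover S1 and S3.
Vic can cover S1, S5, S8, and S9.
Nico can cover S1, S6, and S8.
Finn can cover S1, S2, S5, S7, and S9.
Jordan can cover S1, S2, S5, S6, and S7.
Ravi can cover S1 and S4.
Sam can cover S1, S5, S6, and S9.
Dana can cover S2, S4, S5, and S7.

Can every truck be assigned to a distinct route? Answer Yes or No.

Yes

A valid assignment of size 9: Morgan-S6, Casey-S3, Vic-S5, Nico-S8, Finn-S7, Jordan-S1, Ravi-S4, Sam-S9, Dana-S2.
Every truck is matched, so this is a perfect matching.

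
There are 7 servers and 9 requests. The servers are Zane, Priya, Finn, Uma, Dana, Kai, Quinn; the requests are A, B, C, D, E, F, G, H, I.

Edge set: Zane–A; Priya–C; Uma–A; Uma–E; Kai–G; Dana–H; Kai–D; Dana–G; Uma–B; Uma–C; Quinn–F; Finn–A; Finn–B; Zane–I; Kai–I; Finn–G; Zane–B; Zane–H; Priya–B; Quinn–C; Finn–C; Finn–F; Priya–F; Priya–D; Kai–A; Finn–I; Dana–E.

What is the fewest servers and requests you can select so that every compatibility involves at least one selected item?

7

{Zane, Priya, Finn, Uma, Dana, Kai, Quinn} is a vertex cover of size 7: every edge has an endpoint in this set.
No smaller cover exists because Zane–I, Priya–B, Finn–A, Uma–C, Dana–E, Kai–G, Quinn–F is a matching of size 7, and a cover must include an endpoint of each of these disjoint edges (König's theorem).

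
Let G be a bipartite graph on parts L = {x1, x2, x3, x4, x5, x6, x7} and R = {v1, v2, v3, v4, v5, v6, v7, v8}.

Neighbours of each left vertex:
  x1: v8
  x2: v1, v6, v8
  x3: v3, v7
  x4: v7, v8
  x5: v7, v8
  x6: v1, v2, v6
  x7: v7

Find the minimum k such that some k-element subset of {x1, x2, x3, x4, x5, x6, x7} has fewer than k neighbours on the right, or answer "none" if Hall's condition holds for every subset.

Take S = {x1, x4, x5}. Its neighbourhood is {v7, v8}, so |N(S)| = 2 < |S| = 3.
Every subset of size less than 3 has at least as many neighbours as members, so 3 is the minimum.

3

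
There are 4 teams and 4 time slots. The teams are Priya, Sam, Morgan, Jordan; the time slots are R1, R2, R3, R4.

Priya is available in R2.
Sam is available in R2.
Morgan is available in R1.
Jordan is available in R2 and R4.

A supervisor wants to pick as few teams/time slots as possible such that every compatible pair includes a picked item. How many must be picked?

3

A maximum matching has 3 edges (e.g. Priya–R2, Morgan–R1, Jordan–R4).
By König's theorem the minimum vertex cover has the same size. One such cover is {Morgan, Jordan, R2}.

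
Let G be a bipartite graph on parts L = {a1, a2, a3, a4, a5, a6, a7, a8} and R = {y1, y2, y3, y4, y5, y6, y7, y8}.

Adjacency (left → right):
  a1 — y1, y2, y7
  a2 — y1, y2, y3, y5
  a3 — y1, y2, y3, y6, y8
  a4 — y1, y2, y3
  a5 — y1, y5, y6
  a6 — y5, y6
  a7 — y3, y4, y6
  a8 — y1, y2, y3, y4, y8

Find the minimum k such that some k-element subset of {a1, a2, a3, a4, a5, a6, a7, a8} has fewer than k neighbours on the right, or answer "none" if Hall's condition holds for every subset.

none

A matching saturating every left vertex exists, for instance a1→y7, a2→y1, a3→y8, a4→y2, a5→y5, a6→y6, a7→y3, a8→y4.
By Hall's marriage theorem, this means |N(S)| ≥ |S| for every subset S, so no violating subset exists.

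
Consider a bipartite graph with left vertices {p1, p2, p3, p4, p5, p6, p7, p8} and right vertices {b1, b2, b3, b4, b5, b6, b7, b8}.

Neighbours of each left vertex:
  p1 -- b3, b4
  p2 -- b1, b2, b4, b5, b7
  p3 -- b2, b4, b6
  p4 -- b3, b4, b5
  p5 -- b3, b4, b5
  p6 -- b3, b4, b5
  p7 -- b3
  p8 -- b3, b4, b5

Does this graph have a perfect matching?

No

The set {p1, p4, p5, p6, p7, p8} has only 3 neighbours ({b3, b4, b5}), so by Hall's theorem at most 5 of the 8 left vertices can be matched.
Hence no matching covers every left vertex.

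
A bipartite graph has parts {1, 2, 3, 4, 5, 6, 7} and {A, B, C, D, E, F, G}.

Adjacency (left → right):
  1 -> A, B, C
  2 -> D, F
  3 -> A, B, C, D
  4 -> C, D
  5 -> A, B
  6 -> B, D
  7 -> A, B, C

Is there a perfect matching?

The set {1, 3, 4, 5, 6, 7} has only 4 neighbours ({A, B, C, D}), so by Hall's theorem at most 5 of the 7 left vertices can be matched.
Hence no matching covers every left vertex.

No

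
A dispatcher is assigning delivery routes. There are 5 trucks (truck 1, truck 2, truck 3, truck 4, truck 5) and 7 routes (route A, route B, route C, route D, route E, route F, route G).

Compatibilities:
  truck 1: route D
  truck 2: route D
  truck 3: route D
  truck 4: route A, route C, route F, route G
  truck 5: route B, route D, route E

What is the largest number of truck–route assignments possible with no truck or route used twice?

3

For example, pair truck 1→route D, truck 4→route G, truck 5→route E.
The set {truck 1, truck 2, truck 3} has only 1 neighbour ({route D}), so by Hall's theorem at most 3 of the 5 trucks can be matched.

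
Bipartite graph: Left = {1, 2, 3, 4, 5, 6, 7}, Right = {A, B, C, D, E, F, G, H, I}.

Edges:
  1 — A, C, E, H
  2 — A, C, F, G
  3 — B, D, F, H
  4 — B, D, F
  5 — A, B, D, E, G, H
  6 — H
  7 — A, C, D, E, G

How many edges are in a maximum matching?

7

A valid assignment of size 7: 1-E, 2-C, 3-F, 4-B, 5-A, 6-H, 7-G.
This saturates every left vertex, so 7 is the maximum.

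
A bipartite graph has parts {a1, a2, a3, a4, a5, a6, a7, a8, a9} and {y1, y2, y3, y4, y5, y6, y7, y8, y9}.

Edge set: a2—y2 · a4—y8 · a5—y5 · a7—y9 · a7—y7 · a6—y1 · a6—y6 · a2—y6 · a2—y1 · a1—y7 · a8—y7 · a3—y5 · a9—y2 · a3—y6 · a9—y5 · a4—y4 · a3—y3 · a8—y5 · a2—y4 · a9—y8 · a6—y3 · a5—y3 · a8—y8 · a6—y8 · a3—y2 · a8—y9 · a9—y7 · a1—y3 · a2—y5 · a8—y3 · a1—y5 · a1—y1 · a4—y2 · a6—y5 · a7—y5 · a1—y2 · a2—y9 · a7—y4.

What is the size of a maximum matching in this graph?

9

One maximum matching: a1→y1, a2→y4, a3→y2, a4→y8, a5→y5, a6→y6, a7→y9, a8→y3, a9→y7.
This saturates every left vertex, so 9 is the maximum.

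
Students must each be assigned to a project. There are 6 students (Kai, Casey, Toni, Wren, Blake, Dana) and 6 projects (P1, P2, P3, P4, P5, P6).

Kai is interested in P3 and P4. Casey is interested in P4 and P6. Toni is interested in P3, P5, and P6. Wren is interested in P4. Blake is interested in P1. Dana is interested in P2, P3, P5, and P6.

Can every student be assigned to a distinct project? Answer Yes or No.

Yes

A valid assignment of size 6: Kai–P3, Casey–P6, Toni–P5, Wren–P4, Blake–P1, Dana–P2.
All 6 students are covered.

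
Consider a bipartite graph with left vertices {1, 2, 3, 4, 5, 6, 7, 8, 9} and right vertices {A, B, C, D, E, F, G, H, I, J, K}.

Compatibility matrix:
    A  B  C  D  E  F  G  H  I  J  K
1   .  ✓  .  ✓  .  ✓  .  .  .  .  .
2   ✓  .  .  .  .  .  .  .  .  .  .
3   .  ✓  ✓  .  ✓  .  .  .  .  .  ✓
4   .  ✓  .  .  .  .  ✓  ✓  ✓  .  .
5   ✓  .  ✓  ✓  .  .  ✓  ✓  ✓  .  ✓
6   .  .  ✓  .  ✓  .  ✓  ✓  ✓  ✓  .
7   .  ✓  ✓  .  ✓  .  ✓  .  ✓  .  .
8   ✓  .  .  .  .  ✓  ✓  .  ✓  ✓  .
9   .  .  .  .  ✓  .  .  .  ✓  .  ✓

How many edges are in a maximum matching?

9

For example, pair 1→B, 2→A, 3→C, 4→H, 5→K, 6→J, 7→G, 8→F, 9→E.
This saturates every left vertex, so 9 is the maximum.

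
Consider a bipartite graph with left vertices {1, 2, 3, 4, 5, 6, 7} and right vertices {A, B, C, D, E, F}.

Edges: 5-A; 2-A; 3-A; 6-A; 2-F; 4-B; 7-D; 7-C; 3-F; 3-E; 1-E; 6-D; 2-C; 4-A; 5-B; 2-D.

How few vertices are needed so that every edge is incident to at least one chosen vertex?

6

A maximum matching has 6 edges (e.g. 1–E, 2–C, 3–F, 4–A, 5–B, 6–D).
By König's theorem the minimum vertex cover has the same size. One such cover is {A, B, C, D, E, F}.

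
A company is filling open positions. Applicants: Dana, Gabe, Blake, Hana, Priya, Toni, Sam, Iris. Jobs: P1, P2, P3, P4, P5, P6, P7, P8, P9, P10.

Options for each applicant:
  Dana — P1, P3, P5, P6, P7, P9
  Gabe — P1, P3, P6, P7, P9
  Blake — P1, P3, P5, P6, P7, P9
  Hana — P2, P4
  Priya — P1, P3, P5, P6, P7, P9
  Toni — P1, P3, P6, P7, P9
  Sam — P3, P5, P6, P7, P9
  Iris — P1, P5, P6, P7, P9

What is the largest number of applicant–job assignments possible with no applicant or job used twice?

One maximum matching: Dana→P5, Gabe→P9, Blake→P6, Hana→P4, Priya→P1, Toni→P7, Sam→P3.
The set {Dana, Gabe, Blake, Priya, Toni, Sam, Iris} has only 6 neighbours ({P1, P3, P5, P6, P7, P9}), so by Hall's theorem at most 7 of the 8 applicants can be matched.

7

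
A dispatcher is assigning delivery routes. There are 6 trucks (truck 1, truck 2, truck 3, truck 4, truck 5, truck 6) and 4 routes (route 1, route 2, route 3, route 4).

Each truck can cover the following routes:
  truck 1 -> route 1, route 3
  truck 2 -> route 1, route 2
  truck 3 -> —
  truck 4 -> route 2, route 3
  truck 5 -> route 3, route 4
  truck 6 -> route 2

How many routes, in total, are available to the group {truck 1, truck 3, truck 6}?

3

The union of neighbours of {truck 1, truck 3, truck 6} is {route 1, route 2, route 3}, which has 3 elements.
Since |N(S)| = 3 ≥ |S| = 3, Hall's condition holds for this subset.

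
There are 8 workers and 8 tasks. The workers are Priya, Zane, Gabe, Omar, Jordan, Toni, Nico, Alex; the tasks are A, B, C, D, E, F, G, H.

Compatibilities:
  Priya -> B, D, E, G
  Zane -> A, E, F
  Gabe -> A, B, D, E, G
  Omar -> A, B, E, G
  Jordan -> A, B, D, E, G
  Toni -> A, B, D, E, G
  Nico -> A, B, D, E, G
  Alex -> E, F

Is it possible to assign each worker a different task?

No

The set {Priya, Zane, Gabe, Omar, Jordan, Toni, Nico, Alex} has only 6 neighbours ({A, B, D, E, F, G}), so by Hall's theorem at most 6 of the 8 workers can be matched.
Hence no matching covers every worker.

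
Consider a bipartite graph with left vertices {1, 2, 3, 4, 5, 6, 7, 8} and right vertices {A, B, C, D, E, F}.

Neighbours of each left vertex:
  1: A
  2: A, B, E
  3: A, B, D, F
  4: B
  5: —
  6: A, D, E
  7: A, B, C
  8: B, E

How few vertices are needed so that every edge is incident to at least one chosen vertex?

6

{3, 6, 7, A, B, E} is a vertex cover of size 6: every edge has an endpoint in this set.
No smaller cover exists because 1–A, 2–E, 3–F, 4–B, 6–D, 7–C is a matching of size 6, and a cover must include an endpoint of each of these disjoint edges (König's theorem).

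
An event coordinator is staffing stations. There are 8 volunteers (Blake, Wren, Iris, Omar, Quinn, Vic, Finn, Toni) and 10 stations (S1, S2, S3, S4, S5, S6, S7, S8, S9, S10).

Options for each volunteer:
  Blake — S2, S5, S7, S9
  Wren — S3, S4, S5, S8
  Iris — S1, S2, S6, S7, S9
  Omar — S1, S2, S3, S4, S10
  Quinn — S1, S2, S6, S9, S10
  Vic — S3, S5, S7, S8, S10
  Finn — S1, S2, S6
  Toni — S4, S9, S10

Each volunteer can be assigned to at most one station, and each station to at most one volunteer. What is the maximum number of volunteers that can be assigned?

8

For example, pair Blake–S9, Wren–S8, Iris–S7, Omar–S4, Quinn–S6, Vic–S3, Finn–S2, Toni–S10.
This saturates every volunteer, so 8 is the maximum.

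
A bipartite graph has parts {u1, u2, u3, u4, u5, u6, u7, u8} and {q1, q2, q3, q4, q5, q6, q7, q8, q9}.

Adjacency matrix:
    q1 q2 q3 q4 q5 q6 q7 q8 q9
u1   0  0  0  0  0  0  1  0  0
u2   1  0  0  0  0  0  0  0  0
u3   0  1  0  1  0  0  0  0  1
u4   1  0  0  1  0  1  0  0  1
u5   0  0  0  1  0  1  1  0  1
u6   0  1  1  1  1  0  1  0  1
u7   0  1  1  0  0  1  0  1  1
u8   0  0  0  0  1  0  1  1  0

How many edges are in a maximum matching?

8

For example, pair u1–q7, u2–q1, u3–q2, u4–q4, u5–q6, u6–q3, u7–q9, u8–q8.
All 8 left vertices are matched, so no larger matching exists.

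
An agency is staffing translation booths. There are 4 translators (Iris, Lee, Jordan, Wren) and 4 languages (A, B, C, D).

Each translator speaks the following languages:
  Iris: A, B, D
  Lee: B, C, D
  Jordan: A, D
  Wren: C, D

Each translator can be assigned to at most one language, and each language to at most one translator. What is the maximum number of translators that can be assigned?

A valid assignment of size 4: Iris→D, Lee→B, Jordan→A, Wren→C.
This saturates every translator, so 4 is the maximum.

4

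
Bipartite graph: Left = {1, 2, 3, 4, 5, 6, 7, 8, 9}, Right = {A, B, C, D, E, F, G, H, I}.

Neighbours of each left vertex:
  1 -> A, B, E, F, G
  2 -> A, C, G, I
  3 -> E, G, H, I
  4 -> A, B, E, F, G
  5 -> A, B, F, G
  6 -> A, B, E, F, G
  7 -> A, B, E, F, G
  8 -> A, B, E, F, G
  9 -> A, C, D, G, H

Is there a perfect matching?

The set {1, 4, 5, 6, 7, 8} has only 5 neighbours ({A, B, E, F, G}), so by Hall's theorem at most 8 of the 9 left vertices can be matched.
Hence no matching covers every left vertex.

No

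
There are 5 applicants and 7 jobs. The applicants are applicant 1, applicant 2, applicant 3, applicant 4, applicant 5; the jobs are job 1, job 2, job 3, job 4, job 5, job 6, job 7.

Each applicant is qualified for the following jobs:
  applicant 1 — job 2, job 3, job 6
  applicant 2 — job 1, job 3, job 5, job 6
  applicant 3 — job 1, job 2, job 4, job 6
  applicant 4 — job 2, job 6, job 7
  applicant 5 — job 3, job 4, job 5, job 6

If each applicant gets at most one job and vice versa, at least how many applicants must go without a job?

0

One maximum matching: applicant 1–job 6, applicant 2–job 1, applicant 3–job 2, applicant 4–job 7, applicant 5–job 3.
This saturates every applicant, so 5 is the maximum.
That matches 5 of the 5, leaving 0 unmatched; no matching can do better.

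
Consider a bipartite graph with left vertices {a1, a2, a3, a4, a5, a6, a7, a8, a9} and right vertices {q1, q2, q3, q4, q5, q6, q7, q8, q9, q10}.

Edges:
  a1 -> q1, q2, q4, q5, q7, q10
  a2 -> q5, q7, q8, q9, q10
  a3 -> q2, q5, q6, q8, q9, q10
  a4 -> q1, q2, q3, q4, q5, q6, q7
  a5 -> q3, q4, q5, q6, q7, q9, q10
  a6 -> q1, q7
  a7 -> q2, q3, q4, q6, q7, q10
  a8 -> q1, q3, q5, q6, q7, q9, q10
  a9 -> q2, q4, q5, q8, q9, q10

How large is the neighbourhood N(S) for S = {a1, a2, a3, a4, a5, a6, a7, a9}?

The union of neighbours of {a1, a2, a3, a4, a5, a6, a7, a9} is {q1, q2, q3, q4, q5, q6, q7, q8, q9, q10}, which has 10 elements.
Since |N(S)| = 10 ≥ |S| = 8, Hall's condition holds for this subset.

10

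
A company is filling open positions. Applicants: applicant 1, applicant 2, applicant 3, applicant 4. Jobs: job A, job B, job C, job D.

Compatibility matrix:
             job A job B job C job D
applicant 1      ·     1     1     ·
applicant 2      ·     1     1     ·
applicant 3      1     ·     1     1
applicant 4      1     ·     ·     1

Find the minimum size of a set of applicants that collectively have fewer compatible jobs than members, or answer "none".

none

A matching saturating every applicant exists, for instance applicant 1→job C, applicant 2→job B, applicant 3→job D, applicant 4→job A.
By Hall's marriage theorem, this means |N(S)| ≥ |S| for every subset S, so no violating subset exists.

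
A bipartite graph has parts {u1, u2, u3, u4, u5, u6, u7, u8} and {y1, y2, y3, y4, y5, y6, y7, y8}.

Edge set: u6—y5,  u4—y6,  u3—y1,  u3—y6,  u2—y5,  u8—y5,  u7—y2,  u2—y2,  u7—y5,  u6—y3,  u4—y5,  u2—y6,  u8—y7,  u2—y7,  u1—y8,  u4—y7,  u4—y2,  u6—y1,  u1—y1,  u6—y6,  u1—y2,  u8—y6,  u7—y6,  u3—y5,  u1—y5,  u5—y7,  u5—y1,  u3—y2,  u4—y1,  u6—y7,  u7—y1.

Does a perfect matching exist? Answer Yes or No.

The set {u2, u3, u4, u5, u7, u8} has only 5 neighbours ({y1, y2, y5, y6, y7}), so by Hall's theorem at most 7 of the 8 left vertices can be matched.
Hence no matching covers every left vertex.

No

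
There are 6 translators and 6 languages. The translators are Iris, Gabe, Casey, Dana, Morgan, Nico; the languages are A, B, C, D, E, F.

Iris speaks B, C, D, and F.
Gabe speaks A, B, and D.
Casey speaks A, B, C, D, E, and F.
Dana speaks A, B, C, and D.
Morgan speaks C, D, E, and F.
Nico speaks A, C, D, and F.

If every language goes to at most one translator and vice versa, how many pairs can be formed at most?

6

For example, pair Iris–B, Gabe–D, Casey–A, Dana–C, Morgan–E, Nico–F.
This saturates every translator, so 6 is the maximum.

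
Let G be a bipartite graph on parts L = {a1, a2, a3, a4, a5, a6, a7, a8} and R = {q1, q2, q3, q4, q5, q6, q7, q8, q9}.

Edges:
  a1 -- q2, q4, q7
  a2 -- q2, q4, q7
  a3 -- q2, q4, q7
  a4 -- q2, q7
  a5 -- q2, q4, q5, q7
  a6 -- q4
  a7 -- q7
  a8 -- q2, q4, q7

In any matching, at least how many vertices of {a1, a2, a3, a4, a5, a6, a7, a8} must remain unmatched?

For example, pair a1→q4, a2→q7, a3→q2, a5→q5.
The set {a1, a2, a3, a4, a6, a7, a8} has only 3 neighbours ({q2, q4, q7}), so by Hall's theorem at most 4 of the 8 left vertices can be matched.
That matches 4 of the 8, leaving 4 unmatched; no matching can do better.

4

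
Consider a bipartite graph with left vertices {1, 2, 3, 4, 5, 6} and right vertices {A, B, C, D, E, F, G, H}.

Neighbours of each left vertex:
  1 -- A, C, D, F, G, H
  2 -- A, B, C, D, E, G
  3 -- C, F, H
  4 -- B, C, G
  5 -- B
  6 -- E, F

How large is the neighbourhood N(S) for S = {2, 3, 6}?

The union of neighbours of {2, 3, 6} is {A, B, C, D, E, F, G, H}, which has 8 elements.
Since |N(S)| = 8 ≥ |S| = 3, Hall's condition holds for this subset.

8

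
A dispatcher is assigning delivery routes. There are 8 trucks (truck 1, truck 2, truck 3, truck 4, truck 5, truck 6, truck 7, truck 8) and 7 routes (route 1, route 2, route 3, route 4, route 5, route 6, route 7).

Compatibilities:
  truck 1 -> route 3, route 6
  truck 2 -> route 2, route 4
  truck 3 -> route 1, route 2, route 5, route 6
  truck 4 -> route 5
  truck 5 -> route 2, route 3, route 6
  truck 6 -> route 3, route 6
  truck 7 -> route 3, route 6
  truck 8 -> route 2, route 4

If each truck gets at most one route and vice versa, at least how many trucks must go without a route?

For example, pair truck 1–route 3, truck 2–route 4, truck 3–route 1, truck 4–route 5, truck 5–route 2, truck 6–route 6.
The set {truck 1, truck 2, truck 5, truck 6, truck 7, truck 8} has only 4 neighbours ({route 2, route 3, route 4, route 6}), so by Hall's theorem at most 6 of the 8 trucks can be matched.
That matches 6 of the 8, leaving 2 unmatched; no matching can do better.

2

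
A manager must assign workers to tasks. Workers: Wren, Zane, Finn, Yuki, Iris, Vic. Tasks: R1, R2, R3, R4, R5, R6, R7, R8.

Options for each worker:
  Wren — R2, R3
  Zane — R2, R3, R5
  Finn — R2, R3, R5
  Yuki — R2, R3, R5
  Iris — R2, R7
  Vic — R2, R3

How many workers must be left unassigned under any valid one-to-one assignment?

For example, pair Wren–R2, Zane–R5, Finn–R3, Iris–R7.
The set {Wren, Zane, Finn, Yuki, Vic} has only 3 neighbours ({R2, R3, R5}), so by Hall's theorem at most 4 of the 6 workers can be matched.
That matches 4 of the 6, leaving 2 unmatched; no matching can do better.

2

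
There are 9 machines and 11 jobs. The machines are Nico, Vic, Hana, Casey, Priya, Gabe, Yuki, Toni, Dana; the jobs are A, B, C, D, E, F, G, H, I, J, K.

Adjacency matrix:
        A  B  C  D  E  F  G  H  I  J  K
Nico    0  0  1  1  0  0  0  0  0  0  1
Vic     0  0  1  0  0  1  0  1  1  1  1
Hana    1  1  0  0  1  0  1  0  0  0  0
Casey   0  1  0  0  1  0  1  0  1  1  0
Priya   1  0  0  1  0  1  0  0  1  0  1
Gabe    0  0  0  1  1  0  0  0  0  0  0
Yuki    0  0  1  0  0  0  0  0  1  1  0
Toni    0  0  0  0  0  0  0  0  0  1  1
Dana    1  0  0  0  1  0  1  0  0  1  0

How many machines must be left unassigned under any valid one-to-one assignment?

0

A valid assignment of size 9: Nico-C, Vic-H, Hana-B, Casey-G, Priya-A, Gabe-D, Yuki-J, Toni-K, Dana-E.
All 9 machines are matched, so no larger matching exists.
That matches 9 of the 9, leaving 0 unmatched; no matching can do better.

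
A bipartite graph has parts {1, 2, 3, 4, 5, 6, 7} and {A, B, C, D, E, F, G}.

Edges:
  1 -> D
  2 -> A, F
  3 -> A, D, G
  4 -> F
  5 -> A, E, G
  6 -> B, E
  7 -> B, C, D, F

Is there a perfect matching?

A valid assignment of size 7: 1-D, 2-A, 3-G, 4-F, 5-E, 6-B, 7-C.
Every left vertex is matched, so this is a perfect matching.

Yes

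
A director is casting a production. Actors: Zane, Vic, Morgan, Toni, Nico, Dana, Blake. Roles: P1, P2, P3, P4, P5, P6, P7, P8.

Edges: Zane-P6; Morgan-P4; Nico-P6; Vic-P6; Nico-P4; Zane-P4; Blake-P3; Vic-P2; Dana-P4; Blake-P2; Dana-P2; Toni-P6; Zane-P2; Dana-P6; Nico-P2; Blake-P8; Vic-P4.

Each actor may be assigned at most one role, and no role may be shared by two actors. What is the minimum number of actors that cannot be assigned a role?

3

One maximum matching: Zane-P6, Vic-P2, Morgan-P4, Blake-P8.
The set {Zane, Vic, Morgan, Toni, Nico, Dana} has only 3 neighbours ({P2, P4, P6}), so by Hall's theorem at most 4 of the 7 actors can be matched.
That matches 4 of the 7, leaving 3 unmatched; no matching can do better.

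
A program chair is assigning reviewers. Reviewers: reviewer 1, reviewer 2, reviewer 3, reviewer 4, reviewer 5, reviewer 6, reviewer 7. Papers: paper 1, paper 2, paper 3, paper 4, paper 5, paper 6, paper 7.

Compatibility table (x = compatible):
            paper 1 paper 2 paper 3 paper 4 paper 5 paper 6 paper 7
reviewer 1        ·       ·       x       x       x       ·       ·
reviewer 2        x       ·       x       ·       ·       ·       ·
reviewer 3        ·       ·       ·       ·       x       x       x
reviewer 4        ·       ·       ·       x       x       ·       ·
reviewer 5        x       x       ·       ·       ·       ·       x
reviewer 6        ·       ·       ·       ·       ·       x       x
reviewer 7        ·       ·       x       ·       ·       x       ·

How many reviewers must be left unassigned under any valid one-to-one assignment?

A valid assignment of size 7: reviewer 1→paper 3, reviewer 2→paper 1, reviewer 3→paper 5, reviewer 4→paper 4, reviewer 5→paper 2, reviewer 6→paper 7, reviewer 7→paper 6.
This saturates every reviewer, so 7 is the maximum.
That matches 7 of the 7, leaving 0 unmatched; no matching can do better.

0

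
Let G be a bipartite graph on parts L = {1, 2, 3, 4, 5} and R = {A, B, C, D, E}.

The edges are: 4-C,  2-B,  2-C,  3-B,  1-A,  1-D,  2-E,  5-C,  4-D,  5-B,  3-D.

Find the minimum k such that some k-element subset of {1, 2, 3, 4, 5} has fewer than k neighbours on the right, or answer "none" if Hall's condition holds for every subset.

none

A matching saturating every left vertex exists, for instance 1→A, 2→E, 3→D, 4→C, 5→B.
By Hall's marriage theorem, this means |N(S)| ≥ |S| for every subset S, so no violating subset exists.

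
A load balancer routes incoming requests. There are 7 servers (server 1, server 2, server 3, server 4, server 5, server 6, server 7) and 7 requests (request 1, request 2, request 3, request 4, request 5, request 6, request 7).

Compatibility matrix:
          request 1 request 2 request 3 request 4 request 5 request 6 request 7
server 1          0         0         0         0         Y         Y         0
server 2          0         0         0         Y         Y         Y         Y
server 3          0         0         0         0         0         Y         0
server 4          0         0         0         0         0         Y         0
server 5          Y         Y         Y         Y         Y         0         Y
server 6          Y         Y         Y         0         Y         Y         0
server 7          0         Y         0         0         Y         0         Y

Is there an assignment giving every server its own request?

No

The set {server 3, server 4} has only 1 neighbour ({request 6}), so by Hall's theorem at most 6 of the 7 servers can be matched.
Hence no matching covers every server.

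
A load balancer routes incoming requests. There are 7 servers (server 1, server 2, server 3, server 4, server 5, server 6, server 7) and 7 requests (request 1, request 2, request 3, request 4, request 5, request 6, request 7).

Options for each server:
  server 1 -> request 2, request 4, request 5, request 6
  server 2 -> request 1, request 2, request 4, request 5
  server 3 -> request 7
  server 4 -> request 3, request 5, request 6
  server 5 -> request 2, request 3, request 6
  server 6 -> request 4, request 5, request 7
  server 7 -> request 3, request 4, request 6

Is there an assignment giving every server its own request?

For example, pair server 1→request 2, server 2→request 1, server 3→request 7, server 4→request 5, server 5→request 3, server 6→request 4, server 7→request 6.
All 7 servers are covered.

Yes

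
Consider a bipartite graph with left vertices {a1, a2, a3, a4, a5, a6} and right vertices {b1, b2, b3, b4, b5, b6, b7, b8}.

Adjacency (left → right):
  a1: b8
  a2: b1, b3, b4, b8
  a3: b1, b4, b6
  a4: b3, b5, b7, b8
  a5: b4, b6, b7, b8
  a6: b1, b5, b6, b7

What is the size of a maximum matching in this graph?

A valid assignment of size 6: a1–b8, a2–b3, a3–b4, a4–b7, a5–b6, a6–b5.
All 6 left vertices are matched, so no larger matching exists.

6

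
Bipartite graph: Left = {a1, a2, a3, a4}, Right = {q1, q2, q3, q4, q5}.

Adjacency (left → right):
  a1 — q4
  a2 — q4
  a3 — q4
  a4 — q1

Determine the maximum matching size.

2

For example, pair a1–q4, a4–q1.
The set {a1, a2, a3} has only 1 neighbour ({q4}), so by Hall's theorem at most 2 of the 4 left vertices can be matched.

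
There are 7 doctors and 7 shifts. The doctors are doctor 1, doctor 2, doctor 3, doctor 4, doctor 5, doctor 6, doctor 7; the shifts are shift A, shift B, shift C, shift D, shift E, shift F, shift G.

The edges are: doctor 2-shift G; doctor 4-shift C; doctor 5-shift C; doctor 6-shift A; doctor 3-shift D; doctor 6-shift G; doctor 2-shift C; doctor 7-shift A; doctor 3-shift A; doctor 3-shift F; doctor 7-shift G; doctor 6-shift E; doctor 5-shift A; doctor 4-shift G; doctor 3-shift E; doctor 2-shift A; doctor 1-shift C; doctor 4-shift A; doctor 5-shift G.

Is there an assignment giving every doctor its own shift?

The set {doctor 1, doctor 2, doctor 4, doctor 5, doctor 7} has only 3 neighbours ({shift A, shift C, shift G}), so by Hall's theorem at most 5 of the 7 doctors can be matched.
Hence no matching covers every doctor.

No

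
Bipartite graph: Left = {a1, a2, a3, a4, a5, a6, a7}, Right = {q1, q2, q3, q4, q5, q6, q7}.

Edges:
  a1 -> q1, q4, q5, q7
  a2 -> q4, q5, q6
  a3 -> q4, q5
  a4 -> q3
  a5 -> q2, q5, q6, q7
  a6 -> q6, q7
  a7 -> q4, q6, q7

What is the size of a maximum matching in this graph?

For example, pair a1-q1, a2-q5, a3-q4, a4-q3, a5-q2, a6-q7, a7-q6.
This saturates every left vertex, so 7 is the maximum.

7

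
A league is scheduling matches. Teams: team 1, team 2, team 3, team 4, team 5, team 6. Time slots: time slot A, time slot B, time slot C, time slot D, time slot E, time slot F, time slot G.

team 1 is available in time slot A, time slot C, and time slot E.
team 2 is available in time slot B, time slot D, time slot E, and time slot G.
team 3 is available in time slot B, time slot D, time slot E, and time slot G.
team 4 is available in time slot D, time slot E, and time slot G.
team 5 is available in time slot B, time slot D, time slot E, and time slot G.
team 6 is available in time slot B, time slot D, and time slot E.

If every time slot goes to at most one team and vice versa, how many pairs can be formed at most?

5

For example, pair team 1→time slot A, team 2→time slot E, team 3→time slot B, team 4→time slot D, team 5→time slot G.
The set {team 2, team 3, team 4, team 5, team 6} has only 4 neighbours ({time slot B, time slot D, time slot E, time slot G}), so by Hall's theorem at most 5 of the 6 teams can be matched.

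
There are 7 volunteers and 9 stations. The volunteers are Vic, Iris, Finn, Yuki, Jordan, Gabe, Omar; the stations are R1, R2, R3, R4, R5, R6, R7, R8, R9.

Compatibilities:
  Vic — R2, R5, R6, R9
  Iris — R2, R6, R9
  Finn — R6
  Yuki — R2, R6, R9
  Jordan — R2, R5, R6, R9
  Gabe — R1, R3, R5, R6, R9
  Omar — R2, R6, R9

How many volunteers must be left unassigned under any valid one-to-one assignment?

One maximum matching: Vic→R5, Iris→R2, Finn→R6, Yuki→R9, Gabe→R3.
The set {Vic, Iris, Finn, Yuki, Jordan, Omar} has only 4 neighbours ({R2, R5, R6, R9}), so by Hall's theorem at most 5 of the 7 volunteers can be matched.
That matches 5 of the 7, leaving 2 unmatched; no matching can do better.

2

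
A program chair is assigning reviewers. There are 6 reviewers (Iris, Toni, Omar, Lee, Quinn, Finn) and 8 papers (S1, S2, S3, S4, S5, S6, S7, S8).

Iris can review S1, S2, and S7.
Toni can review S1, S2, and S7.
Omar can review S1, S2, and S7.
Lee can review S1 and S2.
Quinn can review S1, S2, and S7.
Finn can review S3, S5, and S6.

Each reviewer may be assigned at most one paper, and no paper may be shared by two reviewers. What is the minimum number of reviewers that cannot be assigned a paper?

For example, pair Iris-S1, Toni-S7, Omar-S2, Finn-S6.
The set {Iris, Toni, Omar, Lee, Quinn} has only 3 neighbours ({S1, S2, S7}), so by Hall's theorem at most 4 of the 6 reviewers can be matched.
That matches 4 of the 6, leaving 2 unmatched; no matching can do better.

2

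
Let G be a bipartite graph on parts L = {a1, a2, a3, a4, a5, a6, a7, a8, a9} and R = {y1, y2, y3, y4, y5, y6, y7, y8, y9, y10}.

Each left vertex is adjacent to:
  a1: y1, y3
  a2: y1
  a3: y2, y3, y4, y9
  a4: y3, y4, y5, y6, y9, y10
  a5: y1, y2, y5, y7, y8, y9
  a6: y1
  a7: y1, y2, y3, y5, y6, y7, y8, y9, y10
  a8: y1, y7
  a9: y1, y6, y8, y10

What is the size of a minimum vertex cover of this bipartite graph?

The 8 edges a1–y3, a2–y1, a3–y4, a4–y9, a5–y2, a7–y10, a8–y7, a9–y6 form a matching, so any vertex cover needs at least 8 vertices (one per matched edge).
Conversely {a1, a3, a4, a5, a7, a8, a9, y1} meets every edge and has exactly 8 vertices, so 8 is optimal.

8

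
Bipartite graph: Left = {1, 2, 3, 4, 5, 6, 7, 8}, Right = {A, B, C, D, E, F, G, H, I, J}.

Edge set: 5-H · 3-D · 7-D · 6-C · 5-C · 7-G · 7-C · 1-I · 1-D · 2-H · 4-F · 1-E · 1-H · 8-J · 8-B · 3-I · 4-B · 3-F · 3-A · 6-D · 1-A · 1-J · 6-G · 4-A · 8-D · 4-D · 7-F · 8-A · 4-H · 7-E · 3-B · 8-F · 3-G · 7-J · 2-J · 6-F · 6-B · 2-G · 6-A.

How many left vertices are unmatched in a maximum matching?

For example, pair 1-E, 2-H, 3-F, 4-A, 5-C, 6-B, 7-G, 8-J.
This saturates every left vertex, so 8 is the maximum.
That matches 8 of the 8, leaving 0 unmatched; no matching can do better.

0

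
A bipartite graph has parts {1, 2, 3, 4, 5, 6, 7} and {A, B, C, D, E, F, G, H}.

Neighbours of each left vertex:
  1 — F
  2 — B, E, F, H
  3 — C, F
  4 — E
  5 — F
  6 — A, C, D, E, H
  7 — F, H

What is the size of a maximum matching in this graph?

A valid assignment of size 6: 1–F, 2–B, 3–C, 4–E, 6–A, 7–H.
The set {1, 5} has only 1 neighbour ({F}), so by Hall's theorem at most 6 of the 7 left vertices can be matched.

6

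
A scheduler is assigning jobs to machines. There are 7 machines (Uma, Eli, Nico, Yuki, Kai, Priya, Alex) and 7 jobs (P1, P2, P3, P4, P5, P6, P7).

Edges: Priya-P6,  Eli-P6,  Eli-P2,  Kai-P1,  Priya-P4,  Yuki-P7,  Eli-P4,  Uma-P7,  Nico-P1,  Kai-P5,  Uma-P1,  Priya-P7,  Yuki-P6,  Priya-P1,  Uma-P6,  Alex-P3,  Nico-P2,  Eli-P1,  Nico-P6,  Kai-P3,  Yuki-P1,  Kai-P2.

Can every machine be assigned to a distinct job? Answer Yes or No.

For example, pair Uma–P6, Eli–P4, Nico–P2, Yuki–P7, Kai–P5, Priya–P1, Alex–P3.
Every machine is matched, so this is a perfect matching.

Yes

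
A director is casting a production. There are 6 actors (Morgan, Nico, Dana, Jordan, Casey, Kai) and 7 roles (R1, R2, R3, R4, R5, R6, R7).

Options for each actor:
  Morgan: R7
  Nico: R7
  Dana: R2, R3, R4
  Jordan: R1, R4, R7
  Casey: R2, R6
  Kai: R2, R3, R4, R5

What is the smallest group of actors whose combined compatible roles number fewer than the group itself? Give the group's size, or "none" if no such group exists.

2

Take S = {Morgan, Nico}. Its neighbourhood is {R7}, so |N(S)| = 1 < |S| = 2.
No single vertex violates Hall's condition since each has at least one neighbour, so 2 is the minimum.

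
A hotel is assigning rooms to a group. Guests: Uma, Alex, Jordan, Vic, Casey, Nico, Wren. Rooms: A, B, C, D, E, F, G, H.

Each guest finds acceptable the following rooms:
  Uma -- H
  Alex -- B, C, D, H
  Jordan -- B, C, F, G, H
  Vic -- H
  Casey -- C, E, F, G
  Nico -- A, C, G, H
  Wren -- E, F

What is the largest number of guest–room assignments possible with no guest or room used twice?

6

For example, pair Uma-H, Alex-D, Jordan-B, Casey-C, Nico-G, Wren-E.
The set {Uma, Vic} has only 1 neighbour ({H}), so by Hall's theorem at most 6 of the 7 guests can be matched.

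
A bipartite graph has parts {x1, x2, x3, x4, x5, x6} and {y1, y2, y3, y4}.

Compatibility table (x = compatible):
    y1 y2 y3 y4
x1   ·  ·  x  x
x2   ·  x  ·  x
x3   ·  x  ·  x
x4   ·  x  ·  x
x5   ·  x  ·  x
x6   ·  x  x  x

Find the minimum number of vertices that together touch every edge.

The 3 edges x1–y3, x2–y4, x3–y2 form a matching, so any vertex cover needs at least 3 vertices (one per matched edge).
Conversely {y2, y3, y4} meets every edge and has exactly 3 vertices, so 3 is optimal.

3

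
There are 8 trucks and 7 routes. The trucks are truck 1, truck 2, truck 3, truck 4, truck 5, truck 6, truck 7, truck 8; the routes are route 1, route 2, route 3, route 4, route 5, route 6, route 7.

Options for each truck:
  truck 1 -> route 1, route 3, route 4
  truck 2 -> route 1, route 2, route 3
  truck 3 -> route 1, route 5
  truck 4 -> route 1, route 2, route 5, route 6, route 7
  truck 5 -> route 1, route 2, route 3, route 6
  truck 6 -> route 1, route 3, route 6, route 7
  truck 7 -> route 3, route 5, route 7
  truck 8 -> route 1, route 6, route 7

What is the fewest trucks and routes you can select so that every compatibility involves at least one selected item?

7

A maximum matching has 7 edges (e.g. truck 1–route 4, truck 2–route 3, truck 3–route 5, truck 4–route 1, truck 5–route 2, truck 6–route 6, truck 7–route 7).
By König's theorem the minimum vertex cover has the same size. One such cover is {truck 1, route 1, route 2, route 3, route 5, route 6, route 7}.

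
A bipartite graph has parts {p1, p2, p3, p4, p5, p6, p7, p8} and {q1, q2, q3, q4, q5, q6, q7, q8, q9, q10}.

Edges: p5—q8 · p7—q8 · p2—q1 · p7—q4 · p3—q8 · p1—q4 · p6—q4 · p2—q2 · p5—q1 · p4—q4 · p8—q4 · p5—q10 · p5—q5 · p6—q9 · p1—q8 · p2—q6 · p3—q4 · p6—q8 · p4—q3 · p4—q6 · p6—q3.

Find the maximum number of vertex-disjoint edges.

For example, pair p1–q4, p2–q2, p3–q8, p4–q6, p5–q10, p6–q9.
The set {p1, p3, p7, p8} has only 2 neighbours ({q4, q8}), so by Hall's theorem at most 6 of the 8 left vertices can be matched.

6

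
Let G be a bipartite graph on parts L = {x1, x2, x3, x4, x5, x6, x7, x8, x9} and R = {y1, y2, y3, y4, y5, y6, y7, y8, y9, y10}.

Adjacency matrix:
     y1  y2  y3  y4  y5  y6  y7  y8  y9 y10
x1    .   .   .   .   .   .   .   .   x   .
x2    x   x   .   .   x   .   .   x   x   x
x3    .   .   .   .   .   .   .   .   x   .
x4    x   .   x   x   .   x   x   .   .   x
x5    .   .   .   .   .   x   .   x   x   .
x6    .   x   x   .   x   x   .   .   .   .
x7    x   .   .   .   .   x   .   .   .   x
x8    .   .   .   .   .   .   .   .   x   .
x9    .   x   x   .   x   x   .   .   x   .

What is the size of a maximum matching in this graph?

For example, pair x1–y9, x2–y10, x4–y7, x5–y8, x6–y3, x7–y1, x9–y6.
The set {x1, x3, x8} has only 1 neighbour ({y9}), so by Hall's theorem at most 7 of the 9 left vertices can be matched.

7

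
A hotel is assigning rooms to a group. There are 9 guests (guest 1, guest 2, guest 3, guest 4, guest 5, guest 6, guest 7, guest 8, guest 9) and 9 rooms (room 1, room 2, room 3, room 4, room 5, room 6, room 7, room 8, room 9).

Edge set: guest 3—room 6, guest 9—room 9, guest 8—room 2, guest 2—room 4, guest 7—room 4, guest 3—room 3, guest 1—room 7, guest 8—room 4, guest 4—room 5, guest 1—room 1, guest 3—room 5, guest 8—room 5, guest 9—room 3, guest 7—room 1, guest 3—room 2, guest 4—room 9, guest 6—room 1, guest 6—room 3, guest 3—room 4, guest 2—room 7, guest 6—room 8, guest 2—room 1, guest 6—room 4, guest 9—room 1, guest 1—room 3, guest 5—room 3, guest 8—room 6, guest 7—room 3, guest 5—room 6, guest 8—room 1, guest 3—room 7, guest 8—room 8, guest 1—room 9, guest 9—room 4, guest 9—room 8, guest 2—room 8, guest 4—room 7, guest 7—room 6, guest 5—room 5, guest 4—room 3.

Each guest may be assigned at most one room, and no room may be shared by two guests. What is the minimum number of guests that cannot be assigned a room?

One maximum matching: guest 1-room 9, guest 2-room 7, guest 3-room 2, guest 4-room 5, guest 5-room 6, guest 6-room 1, guest 7-room 3, guest 8-room 4, guest 9-room 8.
All 9 guests are matched, so no larger matching exists.
That matches 9 of the 9, leaving 0 unmatched; no matching can do better.

0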